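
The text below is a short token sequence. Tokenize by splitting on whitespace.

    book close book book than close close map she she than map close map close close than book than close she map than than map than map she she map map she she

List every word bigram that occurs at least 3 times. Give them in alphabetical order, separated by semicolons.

map she; she she; than map

Bigram counts meeting the condition (at least 3 times):
  map she: 3
  she she: 3
  than map: 3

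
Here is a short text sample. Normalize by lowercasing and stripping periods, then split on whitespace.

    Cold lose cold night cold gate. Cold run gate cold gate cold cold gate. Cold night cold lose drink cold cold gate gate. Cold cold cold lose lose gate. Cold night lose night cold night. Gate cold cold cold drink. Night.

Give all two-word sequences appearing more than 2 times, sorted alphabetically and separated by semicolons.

Bigram counts meeting the condition (more than 2 times):
  cold cold: 6
  cold gate: 4
  cold lose: 3
  cold night: 4
  gate cold: 7
  night cold: 3

cold cold; cold gate; cold lose; cold night; gate cold; night cold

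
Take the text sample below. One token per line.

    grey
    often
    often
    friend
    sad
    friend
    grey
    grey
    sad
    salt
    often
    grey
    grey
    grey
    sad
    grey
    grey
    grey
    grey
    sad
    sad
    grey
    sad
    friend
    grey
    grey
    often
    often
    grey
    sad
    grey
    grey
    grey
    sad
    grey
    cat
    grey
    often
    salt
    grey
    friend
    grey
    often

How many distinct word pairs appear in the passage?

43 tokens → 42 bigram windows in total.
Repeated bigrams (each contributes count−1 duplicates):
  grey grey: 9
  grey sad: 6
  grey often: 4
  sad grey: 4
  friend grey: 3
  often grey: 2
  often often: 2
  sad friend: 2
24 duplicate windows → 42 − 24 = 18 distinct.

18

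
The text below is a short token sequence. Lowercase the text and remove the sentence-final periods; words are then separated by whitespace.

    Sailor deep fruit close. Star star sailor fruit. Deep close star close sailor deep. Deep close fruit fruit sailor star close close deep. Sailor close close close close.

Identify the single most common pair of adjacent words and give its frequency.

Bigram frequencies (highest first):
  close close: 4
  sailor deep: 2
  close star: 2
  deep close: 2
  star close: 2
  deep fruit: 1
  … (14 more, each ≤ 1)

"close close", 4 times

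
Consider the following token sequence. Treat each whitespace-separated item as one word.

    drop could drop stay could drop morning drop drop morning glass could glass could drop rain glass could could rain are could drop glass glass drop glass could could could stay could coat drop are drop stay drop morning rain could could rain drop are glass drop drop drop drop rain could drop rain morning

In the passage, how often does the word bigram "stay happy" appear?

0

Scanning the 54 overlapping bigram windows for "stay happy":
  (none found)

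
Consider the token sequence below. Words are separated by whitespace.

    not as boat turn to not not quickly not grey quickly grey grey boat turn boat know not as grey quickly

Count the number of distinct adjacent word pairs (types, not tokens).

17

21 tokens → 20 bigram windows in total.
Repeated bigrams (each contributes count−1 duplicates):
  boat turn: 2
  grey quickly: 2
  not as: 2
3 duplicate windows → 20 − 3 = 17 distinct.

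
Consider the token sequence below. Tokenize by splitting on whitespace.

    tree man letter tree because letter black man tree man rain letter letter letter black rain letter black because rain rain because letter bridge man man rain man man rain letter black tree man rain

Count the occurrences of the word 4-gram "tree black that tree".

Scanning the 32 overlapping 4-gram windows for "tree black that tree":
  (none found)

0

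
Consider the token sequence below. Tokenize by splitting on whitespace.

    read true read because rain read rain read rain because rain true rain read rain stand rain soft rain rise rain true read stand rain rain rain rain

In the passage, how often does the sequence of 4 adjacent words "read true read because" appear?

1

Scanning the 25 overlapping 4-gram windows for "read true read because":
  position 1–4: read true read because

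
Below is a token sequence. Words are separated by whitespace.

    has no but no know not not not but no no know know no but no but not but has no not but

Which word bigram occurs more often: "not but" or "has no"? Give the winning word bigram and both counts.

"not but" (3 vs 2)

"not but": 3 occurrences
"has no": 2 occurrences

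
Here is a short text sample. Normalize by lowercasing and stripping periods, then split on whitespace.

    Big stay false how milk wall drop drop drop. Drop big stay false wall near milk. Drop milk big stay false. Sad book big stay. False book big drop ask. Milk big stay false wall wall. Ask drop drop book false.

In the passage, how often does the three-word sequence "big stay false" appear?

5

Scanning the 39 overlapping trigram windows for "big stay false":
  position 1–3: big stay false
  position 11–13: big stay false
  position 19–21: big stay false
  position 24–26: big stay false
  position 32–34: big stay false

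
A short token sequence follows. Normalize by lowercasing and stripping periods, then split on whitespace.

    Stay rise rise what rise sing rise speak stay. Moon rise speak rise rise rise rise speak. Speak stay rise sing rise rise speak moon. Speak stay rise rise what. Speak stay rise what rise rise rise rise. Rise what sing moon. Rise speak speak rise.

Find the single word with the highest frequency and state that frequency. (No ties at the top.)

"rise", 22 times

Unigram frequencies (highest first):
  rise: 22
  speak: 9
  stay: 5
  what: 4
  sing: 3
  moon: 3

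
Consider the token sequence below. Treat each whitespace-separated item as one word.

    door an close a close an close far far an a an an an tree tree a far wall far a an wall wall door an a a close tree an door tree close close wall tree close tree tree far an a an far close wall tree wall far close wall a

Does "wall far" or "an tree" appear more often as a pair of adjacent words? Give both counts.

"wall far": 2 occurrences
"an tree": 1 occurrence

"wall far" (2 vs 1)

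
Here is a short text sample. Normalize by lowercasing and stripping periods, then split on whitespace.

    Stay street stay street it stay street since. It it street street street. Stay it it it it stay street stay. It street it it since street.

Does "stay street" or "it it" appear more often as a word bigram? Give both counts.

"it it" (5 vs 4)

"stay street": 4 occurrences
"it it": 5 occurrences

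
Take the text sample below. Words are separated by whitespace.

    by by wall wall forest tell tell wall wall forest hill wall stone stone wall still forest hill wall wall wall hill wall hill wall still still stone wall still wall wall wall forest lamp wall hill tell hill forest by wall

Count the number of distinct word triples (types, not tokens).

34

42 tokens → 40 trigram windows in total.
Repeated trigrams (each contributes count−1 duplicates):
  wall wall forest: 3
  forest hill wall: 2
  stone wall still: 2
  wall hill wall: 2
  wall wall wall: 2
6 duplicate windows → 40 − 6 = 34 distinct.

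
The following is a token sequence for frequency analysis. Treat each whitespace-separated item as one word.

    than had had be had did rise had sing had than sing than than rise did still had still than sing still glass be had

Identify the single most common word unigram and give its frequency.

Unigram frequencies (highest first):
  had: 7
  than: 5
  sing: 3
  still: 3
  be: 2
  did: 2
  … (2 more, each ≤ 2)

"had", 7 times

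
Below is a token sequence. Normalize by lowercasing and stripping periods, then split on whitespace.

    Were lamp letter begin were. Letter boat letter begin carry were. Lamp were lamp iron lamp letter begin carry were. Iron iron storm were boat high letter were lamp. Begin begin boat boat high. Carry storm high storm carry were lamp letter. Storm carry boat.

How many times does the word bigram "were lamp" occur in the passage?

Scanning the 44 overlapping bigram windows for "were lamp":
  position 1–2: were lamp
  position 11–12: were lamp
  position 13–14: were lamp
  position 28–29: were lamp
  position 40–41: were lamp

5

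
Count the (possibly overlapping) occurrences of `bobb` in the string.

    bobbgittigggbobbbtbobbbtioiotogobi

Sliding a length-4 window over the 34 characters (31 positions):
  position 1–4: bobb
  position 13–16: bobb
  position 19–22: bobb

3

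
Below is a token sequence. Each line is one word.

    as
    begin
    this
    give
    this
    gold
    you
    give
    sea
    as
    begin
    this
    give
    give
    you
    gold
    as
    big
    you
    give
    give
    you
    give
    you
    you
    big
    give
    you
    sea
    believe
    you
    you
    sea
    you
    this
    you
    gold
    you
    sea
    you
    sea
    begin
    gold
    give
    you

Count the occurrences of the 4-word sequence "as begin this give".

Scanning the 42 overlapping 4-gram windows for "as begin this give":
  position 1–4: as begin this give
  position 10–13: as begin this give

2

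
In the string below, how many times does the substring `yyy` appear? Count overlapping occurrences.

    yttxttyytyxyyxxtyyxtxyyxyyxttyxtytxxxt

Sliding a length-3 window over the 38 characters (36 positions):
  (no match at any position)

0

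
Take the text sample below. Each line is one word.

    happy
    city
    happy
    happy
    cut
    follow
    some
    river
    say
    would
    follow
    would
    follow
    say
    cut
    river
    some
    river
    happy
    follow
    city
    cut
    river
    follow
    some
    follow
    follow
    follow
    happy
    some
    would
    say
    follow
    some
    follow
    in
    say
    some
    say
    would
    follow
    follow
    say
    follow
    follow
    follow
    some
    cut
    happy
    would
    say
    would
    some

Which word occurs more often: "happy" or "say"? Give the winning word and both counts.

"happy": 6 occurrences
"say": 7 occurrences

"say" (7 vs 6)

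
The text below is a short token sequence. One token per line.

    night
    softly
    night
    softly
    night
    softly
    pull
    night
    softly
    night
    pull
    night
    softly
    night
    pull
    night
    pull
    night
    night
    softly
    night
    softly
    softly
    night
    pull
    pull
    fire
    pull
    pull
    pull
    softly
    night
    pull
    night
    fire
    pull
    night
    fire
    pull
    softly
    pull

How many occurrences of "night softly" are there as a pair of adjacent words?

Scanning the 40 overlapping bigram windows for "night softly":
  position 1–2: night softly
  position 3–4: night softly
  position 5–6: night softly
  position 8–9: night softly
  position 12–13: night softly
  position 19–20: night softly
  position 21–22: night softly

7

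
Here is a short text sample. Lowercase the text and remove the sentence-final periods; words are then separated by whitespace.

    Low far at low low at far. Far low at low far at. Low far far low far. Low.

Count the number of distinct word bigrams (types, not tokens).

19 tokens → 18 bigram windows in total.
Repeated bigrams (each contributes count−1 duplicates):
  low far: 4
  at low: 3
  far low: 3
  far at: 2
  far far: 2
  low at: 2
10 duplicate windows → 18 − 10 = 8 distinct.

8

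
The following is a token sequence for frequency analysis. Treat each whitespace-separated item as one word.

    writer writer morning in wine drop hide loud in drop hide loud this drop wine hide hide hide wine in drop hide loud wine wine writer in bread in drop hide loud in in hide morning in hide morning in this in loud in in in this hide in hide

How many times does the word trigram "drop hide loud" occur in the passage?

Scanning the 48 overlapping trigram windows for "drop hide loud":
  position 6–8: drop hide loud
  position 10–12: drop hide loud
  position 21–23: drop hide loud
  position 30–32: drop hide loud

4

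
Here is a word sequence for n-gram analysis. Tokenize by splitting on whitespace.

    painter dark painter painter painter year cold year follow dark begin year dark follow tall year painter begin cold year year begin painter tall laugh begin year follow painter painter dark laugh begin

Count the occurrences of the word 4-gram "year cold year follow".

Scanning the 30 overlapping 4-gram windows for "year cold year follow":
  position 6–9: year cold year follow

1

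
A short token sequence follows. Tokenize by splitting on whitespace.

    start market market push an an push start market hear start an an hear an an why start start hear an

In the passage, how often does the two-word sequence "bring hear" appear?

0

Scanning the 20 overlapping bigram windows for "bring hear":
  (none found)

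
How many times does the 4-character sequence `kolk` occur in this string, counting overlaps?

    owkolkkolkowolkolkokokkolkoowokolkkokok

5

Sliding a length-4 window over the 39 characters (36 positions):
  position 3–6: kolk
  position 7–10: kolk
  position 15–18: kolk
  position 23–26: kolk
  position 31–34: kolk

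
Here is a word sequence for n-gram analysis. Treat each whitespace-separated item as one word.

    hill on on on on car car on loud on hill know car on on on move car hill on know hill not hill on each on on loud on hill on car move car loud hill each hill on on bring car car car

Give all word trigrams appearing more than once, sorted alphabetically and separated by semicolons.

hill on on; loud on hill; on loud on; on on on

Trigram counts meeting the condition (more than once):
  hill on on: 2
  loud on hill: 2
  on loud on: 2
  on on on: 3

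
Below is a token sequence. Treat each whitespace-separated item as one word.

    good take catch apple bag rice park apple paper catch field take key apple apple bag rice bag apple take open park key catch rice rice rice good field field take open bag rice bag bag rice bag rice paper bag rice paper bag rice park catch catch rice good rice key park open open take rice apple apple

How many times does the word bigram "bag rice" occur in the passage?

7

Scanning the 58 overlapping bigram windows for "bag rice":
  position 5–6: bag rice
  position 16–17: bag rice
  position 33–34: bag rice
  position 36–37: bag rice
  position 38–39: bag rice
  position 41–42: bag rice
  position 44–45: bag rice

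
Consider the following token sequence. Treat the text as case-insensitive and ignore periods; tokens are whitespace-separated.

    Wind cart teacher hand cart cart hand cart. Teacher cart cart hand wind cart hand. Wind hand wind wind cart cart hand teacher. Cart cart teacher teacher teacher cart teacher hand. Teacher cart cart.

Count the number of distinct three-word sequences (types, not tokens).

25

34 tokens → 32 trigram windows in total.
Repeated trigrams (each contributes count−1 duplicates):
  cart cart hand: 3
  teacher cart cart: 3
  cart hand wind: 2
  cart teacher hand: 2
  hand teacher cart: 2
7 duplicate windows → 32 − 7 = 25 distinct.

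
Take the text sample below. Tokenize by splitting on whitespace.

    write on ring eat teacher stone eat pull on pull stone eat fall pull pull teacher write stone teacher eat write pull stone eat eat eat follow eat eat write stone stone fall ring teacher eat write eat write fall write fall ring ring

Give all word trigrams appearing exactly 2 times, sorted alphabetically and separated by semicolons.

pull stone eat; teacher eat write

Trigram counts meeting the condition (exactly 2 times):
  pull stone eat: 2
  teacher eat write: 2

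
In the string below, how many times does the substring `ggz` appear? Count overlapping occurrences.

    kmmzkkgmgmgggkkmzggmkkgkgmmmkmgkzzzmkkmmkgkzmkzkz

0

Sliding a length-3 window over the 49 characters (47 positions):
  (no match at any position)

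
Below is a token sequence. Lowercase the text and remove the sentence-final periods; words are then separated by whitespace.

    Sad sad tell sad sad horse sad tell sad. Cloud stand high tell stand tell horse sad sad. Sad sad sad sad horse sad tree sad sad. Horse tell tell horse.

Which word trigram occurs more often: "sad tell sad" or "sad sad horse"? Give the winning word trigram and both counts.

"sad sad horse" (3 vs 2)

"sad tell sad": 2 occurrences
"sad sad horse": 3 occurrences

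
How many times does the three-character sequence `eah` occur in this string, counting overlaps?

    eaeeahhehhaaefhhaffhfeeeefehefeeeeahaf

Sliding a length-3 window over the 38 characters (36 positions):
  position 4–6: eah
  position 34–36: eah

2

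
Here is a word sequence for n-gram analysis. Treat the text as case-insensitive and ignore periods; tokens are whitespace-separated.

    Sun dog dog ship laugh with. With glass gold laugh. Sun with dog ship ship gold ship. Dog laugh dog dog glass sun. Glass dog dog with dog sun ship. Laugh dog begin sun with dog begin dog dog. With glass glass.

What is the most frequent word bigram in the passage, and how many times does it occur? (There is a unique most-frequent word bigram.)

Bigram frequencies (highest first):
  dog dog: 4
  with dog: 3
  dog ship: 2
  ship laugh: 2
  with glass: 2
  sun with: 2
  … (23 more, each ≤ 2)

"dog dog", 4 times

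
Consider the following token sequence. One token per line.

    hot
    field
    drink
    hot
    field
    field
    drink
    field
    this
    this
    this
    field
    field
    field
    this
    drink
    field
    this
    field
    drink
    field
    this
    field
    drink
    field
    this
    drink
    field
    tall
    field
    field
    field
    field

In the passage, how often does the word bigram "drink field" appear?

5

Scanning the 32 overlapping bigram windows for "drink field":
  position 7–8: drink field
  position 16–17: drink field
  position 20–21: drink field
  position 24–25: drink field
  position 27–28: drink field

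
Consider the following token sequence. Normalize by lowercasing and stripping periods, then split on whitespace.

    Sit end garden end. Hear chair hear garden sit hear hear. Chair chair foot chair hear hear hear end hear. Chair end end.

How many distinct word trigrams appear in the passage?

20

23 tokens → 21 trigram windows in total.
Repeated trigrams (each contributes count−1 duplicates):
  end hear chair: 2
1 duplicate windows → 21 − 1 = 20 distinct.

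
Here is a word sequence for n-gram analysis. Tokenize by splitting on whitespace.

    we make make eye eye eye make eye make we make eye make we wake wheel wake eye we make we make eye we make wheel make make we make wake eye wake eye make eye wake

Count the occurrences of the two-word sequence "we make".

Scanning the 36 overlapping bigram windows for "we make":
  position 1–2: we make
  position 10–11: we make
  position 19–20: we make
  position 21–22: we make
  position 24–25: we make
  position 29–30: we make

6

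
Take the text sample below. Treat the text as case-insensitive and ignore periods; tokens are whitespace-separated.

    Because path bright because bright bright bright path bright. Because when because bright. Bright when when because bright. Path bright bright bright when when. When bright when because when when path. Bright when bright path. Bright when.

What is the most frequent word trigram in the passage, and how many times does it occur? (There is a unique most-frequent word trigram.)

"bright path bright", 3 times

Trigram frequencies (highest first):
  bright path bright: 3
  path bright because: 2
  because bright bright: 2
  bright bright bright: 2
  when because bright: 2
  bright bright when: 2
  … (20 more, each ≤ 2)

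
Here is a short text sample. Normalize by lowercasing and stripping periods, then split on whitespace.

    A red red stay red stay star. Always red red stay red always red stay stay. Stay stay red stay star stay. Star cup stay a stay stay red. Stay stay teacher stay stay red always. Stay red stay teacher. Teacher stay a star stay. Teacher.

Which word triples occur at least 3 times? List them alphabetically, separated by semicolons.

stay red stay; stay stay red

Trigram counts meeting the condition (at least 3 times):
  stay red stay: 4
  stay stay red: 3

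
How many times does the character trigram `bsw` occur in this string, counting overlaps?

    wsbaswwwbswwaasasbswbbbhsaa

2

Sliding a length-3 window over the 27 characters (25 positions):
  position 9–11: bsw
  position 18–20: bsw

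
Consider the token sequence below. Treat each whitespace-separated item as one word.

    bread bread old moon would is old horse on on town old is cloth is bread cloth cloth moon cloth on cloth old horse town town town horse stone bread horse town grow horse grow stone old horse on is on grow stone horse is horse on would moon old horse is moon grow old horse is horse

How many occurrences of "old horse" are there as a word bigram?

Scanning the 57 overlapping bigram windows for "old horse":
  position 7–8: old horse
  position 23–24: old horse
  position 37–38: old horse
  position 50–51: old horse
  position 55–56: old horse

5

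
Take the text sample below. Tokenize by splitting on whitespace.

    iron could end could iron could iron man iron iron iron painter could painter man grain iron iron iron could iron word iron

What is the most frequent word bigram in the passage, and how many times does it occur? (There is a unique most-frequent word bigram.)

"iron iron", 4 times

Bigram frequencies (highest first):
  iron iron: 4
  iron could: 3
  could iron: 3
  could end: 1
  end could: 1
  iron man: 1
  … (9 more, each ≤ 1)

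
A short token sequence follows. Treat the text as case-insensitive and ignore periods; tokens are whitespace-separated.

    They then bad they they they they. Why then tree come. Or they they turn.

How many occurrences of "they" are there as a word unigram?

7

Scanning the 15 tokens for "they":
  position 1: they
  position 4: they
  position 5: they
  position 6: they
  position 7: they
  position 13: they
  position 14: they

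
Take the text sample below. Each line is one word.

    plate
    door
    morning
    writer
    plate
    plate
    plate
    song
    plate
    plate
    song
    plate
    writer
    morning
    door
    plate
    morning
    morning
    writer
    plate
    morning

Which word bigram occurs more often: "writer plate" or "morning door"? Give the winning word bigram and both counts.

"writer plate" (2 vs 1)

"writer plate": 2 occurrences
"morning door": 1 occurrence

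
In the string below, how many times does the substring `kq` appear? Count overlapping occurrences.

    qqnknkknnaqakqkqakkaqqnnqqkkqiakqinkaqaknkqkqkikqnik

Sliding a length-2 window over the 52 characters (51 positions):
  position 13–14: kq
  position 15–16: kq
  position 28–29: kq
  position 32–33: kq
  position 42–43: kq
  position 44–45: kq
  position 48–49: kq

7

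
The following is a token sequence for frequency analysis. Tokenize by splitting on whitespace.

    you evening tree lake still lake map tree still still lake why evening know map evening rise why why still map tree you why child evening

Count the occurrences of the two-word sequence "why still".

1

Scanning the 25 overlapping bigram windows for "why still":
  position 19–20: why still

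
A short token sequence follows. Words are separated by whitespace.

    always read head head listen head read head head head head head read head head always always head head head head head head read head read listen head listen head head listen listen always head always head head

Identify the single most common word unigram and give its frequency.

Unigram frequencies (highest first):
  head: 23
  always: 5
  read: 5
  listen: 5

"head", 23 times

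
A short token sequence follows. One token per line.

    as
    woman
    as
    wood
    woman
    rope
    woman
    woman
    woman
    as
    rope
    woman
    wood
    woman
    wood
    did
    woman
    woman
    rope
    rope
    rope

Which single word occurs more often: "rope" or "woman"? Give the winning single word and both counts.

"woman" (9 vs 5)

"rope": 5 occurrences
"woman": 9 occurrences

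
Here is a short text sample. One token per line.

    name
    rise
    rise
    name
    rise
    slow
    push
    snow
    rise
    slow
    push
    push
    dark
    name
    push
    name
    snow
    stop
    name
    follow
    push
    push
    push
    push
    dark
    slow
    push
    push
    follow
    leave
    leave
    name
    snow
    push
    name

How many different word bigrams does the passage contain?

35 tokens → 34 bigram windows in total.
Repeated bigrams (each contributes count−1 duplicates):
  push push: 5
  slow push: 3
  name rise: 2
  name snow: 2
  push dark: 2
  push name: 2
  rise slow: 2
11 duplicate windows → 34 − 11 = 23 distinct.

23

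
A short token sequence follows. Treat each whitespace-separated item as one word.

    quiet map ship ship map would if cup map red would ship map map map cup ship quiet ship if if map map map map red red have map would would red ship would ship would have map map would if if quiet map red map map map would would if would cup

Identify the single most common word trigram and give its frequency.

"map map map", 4 times

Trigram frequencies (highest first):
  map map map: 4
  map would if: 2
  map would would: 2
  map map would: 2
  quiet map ship: 1
  map ship ship: 1
  … (39 more, each ≤ 1)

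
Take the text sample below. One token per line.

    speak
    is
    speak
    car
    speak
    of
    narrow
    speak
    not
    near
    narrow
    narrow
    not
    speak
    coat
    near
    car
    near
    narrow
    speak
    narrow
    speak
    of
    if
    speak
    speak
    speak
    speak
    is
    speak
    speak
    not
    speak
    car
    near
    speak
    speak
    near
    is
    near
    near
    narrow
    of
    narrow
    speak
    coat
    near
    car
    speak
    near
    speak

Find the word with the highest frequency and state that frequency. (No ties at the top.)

"speak", 19 times

Unigram frequencies (highest first):
  speak: 19
  near: 9
  narrow: 7
  car: 4
  is: 3
  of: 3
  … (3 more, each ≤ 3)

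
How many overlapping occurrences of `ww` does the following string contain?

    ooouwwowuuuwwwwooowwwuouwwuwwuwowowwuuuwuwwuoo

Sliding a length-2 window over the 46 characters (45 positions):
  position 5–6: ww
  position 12–13: ww
  position 13–14: ww
  position 14–15: ww
  position 19–20: ww
  position 20–21: ww
  position 25–26: ww
  position 28–29: ww
  position 35–36: ww
  position 42–43: ww

10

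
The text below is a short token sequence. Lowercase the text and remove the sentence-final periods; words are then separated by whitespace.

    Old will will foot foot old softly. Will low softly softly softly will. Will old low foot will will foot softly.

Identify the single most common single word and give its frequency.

Unigram frequencies (highest first):
  will: 7
  softly: 5
  foot: 4
  old: 3
  low: 2

"will", 7 times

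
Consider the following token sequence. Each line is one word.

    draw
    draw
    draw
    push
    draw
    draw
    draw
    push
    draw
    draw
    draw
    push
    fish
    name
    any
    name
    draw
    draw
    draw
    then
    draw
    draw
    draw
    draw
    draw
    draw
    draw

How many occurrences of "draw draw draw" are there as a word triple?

9

Scanning the 25 overlapping trigram windows for "draw draw draw":
  position 1–3: draw draw draw
  position 5–7: draw draw draw
  position 9–11: draw draw draw
  position 17–19: draw draw draw
  position 21–23: draw draw draw
  position 22–24: draw draw draw
  position 23–25: draw draw draw
  position 24–26: draw draw draw
  position 25–27: draw draw draw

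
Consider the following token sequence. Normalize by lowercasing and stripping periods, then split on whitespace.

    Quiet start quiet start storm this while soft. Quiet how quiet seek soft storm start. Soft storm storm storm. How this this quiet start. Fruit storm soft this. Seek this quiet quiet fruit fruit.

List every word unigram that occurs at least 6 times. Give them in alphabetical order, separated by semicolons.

quiet; storm

Unigram counts meeting the condition (at least 6 times):
  quiet: 7
  storm: 6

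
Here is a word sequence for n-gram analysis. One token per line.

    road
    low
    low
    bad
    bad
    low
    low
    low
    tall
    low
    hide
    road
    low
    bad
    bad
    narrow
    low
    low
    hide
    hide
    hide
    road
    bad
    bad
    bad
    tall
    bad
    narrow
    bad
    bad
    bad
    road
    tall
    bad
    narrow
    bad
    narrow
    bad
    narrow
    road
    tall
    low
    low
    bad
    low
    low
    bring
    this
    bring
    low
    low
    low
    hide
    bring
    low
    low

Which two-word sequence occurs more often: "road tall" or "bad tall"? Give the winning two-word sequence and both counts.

"road tall" (2 vs 1)

"road tall": 2 occurrences
"bad tall": 1 occurrence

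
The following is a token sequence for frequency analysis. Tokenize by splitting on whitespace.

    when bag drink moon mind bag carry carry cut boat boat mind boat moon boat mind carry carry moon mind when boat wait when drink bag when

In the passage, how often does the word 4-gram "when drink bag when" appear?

1

Scanning the 24 overlapping 4-gram windows for "when drink bag when":
  position 24–27: when drink bag when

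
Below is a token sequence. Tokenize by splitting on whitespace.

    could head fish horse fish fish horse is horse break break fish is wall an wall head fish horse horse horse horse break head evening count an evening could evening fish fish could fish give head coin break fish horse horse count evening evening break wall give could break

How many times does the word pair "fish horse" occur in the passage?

Scanning the 48 overlapping bigram windows for "fish horse":
  position 3–4: fish horse
  position 6–7: fish horse
  position 18–19: fish horse
  position 39–40: fish horse

4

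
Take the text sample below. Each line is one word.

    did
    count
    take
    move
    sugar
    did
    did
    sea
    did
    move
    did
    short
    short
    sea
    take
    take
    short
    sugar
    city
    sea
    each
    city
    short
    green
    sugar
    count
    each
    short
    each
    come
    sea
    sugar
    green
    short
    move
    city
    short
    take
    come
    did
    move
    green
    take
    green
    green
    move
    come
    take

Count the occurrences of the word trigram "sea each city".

1

Scanning the 46 overlapping trigram windows for "sea each city":
  position 20–22: sea each city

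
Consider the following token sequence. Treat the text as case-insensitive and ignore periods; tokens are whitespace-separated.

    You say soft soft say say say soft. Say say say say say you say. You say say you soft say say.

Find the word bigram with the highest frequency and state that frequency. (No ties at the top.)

Bigram frequencies (highest first):
  say say: 8
  you say: 3
  soft say: 3
  say you: 3
  say soft: 2
  soft soft: 1
  … (1 more, each ≤ 1)

"say say", 8 times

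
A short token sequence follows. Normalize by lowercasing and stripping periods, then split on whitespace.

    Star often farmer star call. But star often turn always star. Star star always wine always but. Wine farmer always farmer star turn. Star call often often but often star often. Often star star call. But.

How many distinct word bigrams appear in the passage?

36 tokens → 35 bigram windows in total.
Repeated bigrams (each contributes count−1 duplicates):
  star call: 3
  star often: 3
  star star: 3
  call but: 2
  farmer star: 2
  often often: 2
  often star: 2
10 duplicate windows → 35 − 10 = 25 distinct.

25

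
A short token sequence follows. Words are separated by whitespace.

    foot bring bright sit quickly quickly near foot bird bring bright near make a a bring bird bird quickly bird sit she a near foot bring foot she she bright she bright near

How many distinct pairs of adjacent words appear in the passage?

27

33 tokens → 32 bigram windows in total.
Repeated bigrams (each contributes count−1 duplicates):
  bright near: 2
  bring bright: 2
  foot bring: 2
  near foot: 2
  she bright: 2
5 duplicate windows → 32 − 5 = 27 distinct.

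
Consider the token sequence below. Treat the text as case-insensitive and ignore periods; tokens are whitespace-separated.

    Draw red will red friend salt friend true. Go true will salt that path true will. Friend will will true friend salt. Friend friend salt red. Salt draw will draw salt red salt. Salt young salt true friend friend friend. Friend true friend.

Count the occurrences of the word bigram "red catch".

0

Scanning the 42 overlapping bigram windows for "red catch":
  (none found)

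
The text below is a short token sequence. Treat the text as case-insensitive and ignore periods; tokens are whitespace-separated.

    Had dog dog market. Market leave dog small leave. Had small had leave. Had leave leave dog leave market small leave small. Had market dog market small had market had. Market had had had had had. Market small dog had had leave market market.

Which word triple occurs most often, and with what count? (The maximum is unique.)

"had had had", 3 times

Trigram frequencies (highest first):
  had had had: 3
  small had market: 2
  had market had: 2
  had dog dog: 1
  dog dog market: 1
  dog market market: 1
  … (32 more, each ≤ 1)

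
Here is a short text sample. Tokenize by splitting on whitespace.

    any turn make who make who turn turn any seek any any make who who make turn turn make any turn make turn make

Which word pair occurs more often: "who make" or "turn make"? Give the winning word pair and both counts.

"turn make" (4 vs 2)

"who make": 2 occurrences
"turn make": 4 occurrences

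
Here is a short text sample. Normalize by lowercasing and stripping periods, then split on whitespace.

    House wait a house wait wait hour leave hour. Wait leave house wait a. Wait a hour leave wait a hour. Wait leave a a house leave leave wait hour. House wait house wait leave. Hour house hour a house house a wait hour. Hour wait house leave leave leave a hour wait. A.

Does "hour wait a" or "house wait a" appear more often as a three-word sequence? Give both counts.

"house wait a" (2 vs 1)

"hour wait a": 1 occurrence
"house wait a": 2 occurrences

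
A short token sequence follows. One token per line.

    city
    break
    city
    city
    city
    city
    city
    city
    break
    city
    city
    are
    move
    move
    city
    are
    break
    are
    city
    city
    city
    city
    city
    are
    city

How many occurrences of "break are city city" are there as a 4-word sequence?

Scanning the 22 overlapping 4-gram windows for "break are city city":
  position 17–20: break are city city

1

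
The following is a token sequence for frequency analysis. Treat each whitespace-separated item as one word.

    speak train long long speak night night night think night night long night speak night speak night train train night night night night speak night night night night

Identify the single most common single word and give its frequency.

"night", 16 times

Unigram frequencies (highest first):
  night: 16
  speak: 5
  train: 3
  long: 3
  think: 1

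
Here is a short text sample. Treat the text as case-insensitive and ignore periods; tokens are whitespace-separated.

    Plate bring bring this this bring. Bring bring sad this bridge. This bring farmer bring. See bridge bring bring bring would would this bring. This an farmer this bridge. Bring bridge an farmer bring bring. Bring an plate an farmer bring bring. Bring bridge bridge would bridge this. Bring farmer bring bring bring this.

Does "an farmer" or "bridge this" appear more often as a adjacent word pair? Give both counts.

"an farmer": 3 occurrences
"bridge this": 2 occurrences

"an farmer" (3 vs 2)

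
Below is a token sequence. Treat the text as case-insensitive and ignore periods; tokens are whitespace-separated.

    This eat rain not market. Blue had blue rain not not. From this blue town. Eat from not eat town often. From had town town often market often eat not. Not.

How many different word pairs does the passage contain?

31 tokens → 30 bigram windows in total.
Repeated bigrams (each contributes count−1 duplicates):
  not not: 2
  rain not: 2
  town often: 2
3 duplicate windows → 30 − 3 = 27 distinct.

27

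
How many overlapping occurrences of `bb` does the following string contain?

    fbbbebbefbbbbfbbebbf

Sliding a length-2 window over the 20 characters (19 positions):
  position 2–3: bb
  position 3–4: bb
  position 6–7: bb
  position 10–11: bb
  position 11–12: bb
  position 12–13: bb
  position 15–16: bb
  position 18–19: bb

8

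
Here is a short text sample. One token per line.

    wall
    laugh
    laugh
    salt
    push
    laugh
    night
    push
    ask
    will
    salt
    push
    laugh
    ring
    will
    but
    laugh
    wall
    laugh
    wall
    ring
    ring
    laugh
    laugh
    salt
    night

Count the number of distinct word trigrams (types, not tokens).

26 tokens → 24 trigram windows in total.
Repeated trigrams (each contributes count−1 duplicates):
  laugh laugh salt: 2
  salt push laugh: 2
2 duplicate windows → 24 − 2 = 22 distinct.

22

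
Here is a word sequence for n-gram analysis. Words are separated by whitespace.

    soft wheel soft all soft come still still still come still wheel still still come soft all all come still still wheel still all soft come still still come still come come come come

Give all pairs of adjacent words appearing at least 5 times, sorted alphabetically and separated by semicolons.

Bigram counts meeting the condition (at least 5 times):
  come still: 5
  still still: 5

come still; still still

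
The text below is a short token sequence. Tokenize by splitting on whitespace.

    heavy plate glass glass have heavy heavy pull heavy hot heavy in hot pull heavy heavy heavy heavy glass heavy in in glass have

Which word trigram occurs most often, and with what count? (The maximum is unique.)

Trigram frequencies (highest first):
  heavy heavy heavy: 2
  heavy plate glass: 1
  plate glass glass: 1
  glass glass have: 1
  glass have heavy: 1
  have heavy heavy: 1
  … (15 more, each ≤ 1)

"heavy heavy heavy", 2 times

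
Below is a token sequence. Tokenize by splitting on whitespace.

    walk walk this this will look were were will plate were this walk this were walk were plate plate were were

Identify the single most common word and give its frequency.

Unigram frequencies (highest first):
  were: 7
  walk: 4
  this: 4
  plate: 3
  will: 2
  look: 1

"were", 7 times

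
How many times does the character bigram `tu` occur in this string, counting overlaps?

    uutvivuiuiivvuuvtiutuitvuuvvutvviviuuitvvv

Sliding a length-2 window over the 42 characters (41 positions):
  position 20–21: tu

1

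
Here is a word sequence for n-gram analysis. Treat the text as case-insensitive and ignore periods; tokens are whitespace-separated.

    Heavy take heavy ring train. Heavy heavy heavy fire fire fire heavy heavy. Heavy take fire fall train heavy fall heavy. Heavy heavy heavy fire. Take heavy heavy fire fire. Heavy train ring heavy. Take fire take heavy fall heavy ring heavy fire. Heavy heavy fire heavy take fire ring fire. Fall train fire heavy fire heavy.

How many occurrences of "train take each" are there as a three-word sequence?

Scanning the 55 overlapping trigram windows for "train take each":
  (none found)

0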